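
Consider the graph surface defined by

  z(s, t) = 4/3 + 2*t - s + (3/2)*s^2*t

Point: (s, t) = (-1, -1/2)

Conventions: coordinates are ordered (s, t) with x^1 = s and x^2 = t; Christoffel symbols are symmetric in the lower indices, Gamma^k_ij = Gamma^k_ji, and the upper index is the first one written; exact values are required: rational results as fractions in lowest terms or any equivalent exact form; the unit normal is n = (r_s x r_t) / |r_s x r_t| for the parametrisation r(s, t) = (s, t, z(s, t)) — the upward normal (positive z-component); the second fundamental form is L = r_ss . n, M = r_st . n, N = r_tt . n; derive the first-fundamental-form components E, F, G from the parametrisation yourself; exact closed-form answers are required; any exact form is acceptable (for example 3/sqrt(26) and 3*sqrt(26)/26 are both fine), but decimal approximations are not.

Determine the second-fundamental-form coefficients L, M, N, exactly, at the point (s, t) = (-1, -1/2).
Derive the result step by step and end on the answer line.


z_s = 1/2, z_t = 7/2, z_ss = -3/2, z_st = -3, z_tt = 0
E = 5/4, F = 7/4, G = 53/4; answer radicand W^2 = 27/2
unnormalised second-form numerators: l = -3/2, m = -3, n = 0; L = l/sqrt(27/2), and similarly M = m/sqrt(W^2), N = n/sqrt(W^2)

Answer: L = -sqrt(6)/6, M = -sqrt(6)/3, N = 0


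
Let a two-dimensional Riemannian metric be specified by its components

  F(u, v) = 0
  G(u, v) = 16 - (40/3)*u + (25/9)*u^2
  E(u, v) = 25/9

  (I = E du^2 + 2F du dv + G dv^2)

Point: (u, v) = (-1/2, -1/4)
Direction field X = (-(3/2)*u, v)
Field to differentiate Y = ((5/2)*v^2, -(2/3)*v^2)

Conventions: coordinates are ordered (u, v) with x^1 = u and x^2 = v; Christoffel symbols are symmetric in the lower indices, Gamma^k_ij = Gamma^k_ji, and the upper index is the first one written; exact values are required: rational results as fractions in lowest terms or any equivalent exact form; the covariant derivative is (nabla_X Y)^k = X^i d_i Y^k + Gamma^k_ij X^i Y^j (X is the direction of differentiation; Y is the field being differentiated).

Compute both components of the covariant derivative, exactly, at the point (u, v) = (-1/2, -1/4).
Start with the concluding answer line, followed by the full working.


Answer: (nabla_X Y)^u = 329/960, (nabla_X Y)^v = -329/5568

E = 25/9, F = 0, G = 841/36 at the point
E_u = 0, E_v = 0, F_u = 0, F_v = 0, G_u = -145/9, G_v = 0
EG - F^2 = 21025/324;  g^inv = (324/21025) * [[841/36, 0], [0, 25/9]]
first-kind symbols [ij,l] = (1/2)(d_i g_jl + d_j g_il - d_l g_ij): [uu,u] = E_u/2 = 0, [uu,v] = F_u - E_v/2 = 0, [uv,u] = E_v/2 = 0, [uv,v] = G_u/2 = -145/18, [vv,u] = F_v - G_u/2 = 145/18, [vv,v] = G_v/2 = 0
Gamma^u_ij = (G*[ij,u] - F*[ij,v])/(EG - F^2), Gamma^v_ij = (E*[ij,v] - F*[ij,u])/(EG - F^2)
Gamma_uuu = 0, Gamma_uuv = 0, Gamma_uvv = 29/10, Gamma_vuu = 0, Gamma_vuv = -10/29, Gamma_vvv = 0
X = (3/4, -1/4), Y = (5/32, -1/24) at the point


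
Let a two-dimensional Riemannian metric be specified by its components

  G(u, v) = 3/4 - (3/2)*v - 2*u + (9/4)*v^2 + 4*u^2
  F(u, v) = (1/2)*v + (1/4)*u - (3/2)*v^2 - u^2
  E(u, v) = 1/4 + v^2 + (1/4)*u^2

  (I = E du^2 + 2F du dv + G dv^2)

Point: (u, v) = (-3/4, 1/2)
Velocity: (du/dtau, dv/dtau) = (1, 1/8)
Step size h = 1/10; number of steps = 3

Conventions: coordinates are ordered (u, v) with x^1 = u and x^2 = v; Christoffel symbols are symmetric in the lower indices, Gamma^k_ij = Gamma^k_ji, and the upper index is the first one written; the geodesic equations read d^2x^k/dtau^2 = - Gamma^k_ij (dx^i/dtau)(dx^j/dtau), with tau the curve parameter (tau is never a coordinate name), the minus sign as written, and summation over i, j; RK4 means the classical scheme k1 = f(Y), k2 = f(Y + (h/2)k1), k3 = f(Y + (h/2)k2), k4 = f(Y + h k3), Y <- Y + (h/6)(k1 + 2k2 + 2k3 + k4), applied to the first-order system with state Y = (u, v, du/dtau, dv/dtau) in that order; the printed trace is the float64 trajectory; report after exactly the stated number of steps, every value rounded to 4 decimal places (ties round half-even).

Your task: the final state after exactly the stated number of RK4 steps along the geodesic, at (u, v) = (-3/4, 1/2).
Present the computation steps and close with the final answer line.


f(Y) = (du/dtau, dv/dtau, -Gamma^u_ij Y'^i Y'^j, -Gamma^v_ij Y'^i Y'^j) with the Gammas evaluated at the stage position; h = 0.100000; intermediate values shown to 6 dp
step 0: u = -0.7500, v = 0.5000, du/dtau = 1.0000, dv/dtau = 0.1250
step 1:
  k1: at (u, v) = (-0.750000, 0.500000), (du/dtau, dv/dtau) = (1.000000, 0.125000); Gamma_uuu = 0.142787, Gamma_uuv = -0.672861, Gamma_uvv = 6.642543, Gamma_vuu = 0.318826, Gamma_vuv = -1.064059, Gamma_vvv = 1.434719; k1 = (1.000000, 0.125000, -0.078362, -0.075229)
  k2: at (u, v) = (-0.700000, 0.506250), (du/dtau, dv/dtau) = (0.996082, 0.121239); Gamma_uuu = 0.121780, Gamma_uuv = -0.565454, Gamma_uvv = 6.120211, Gamma_vuu = 0.315925, Gamma_vuv = -1.082245, Gamma_vvv = 1.340023; k2 = (0.996082, 0.121239, -0.074214, -0.071759)
  k3: at (u, v) = (-0.700196, 0.506062), (du/dtau, dv/dtau) = (0.996289, 0.121412); Gamma_uuu = 0.121870, Gamma_uuv = -0.566051, Gamma_uvv = 6.124455, Gamma_vuu = 0.315987, Gamma_vuv = -1.082215, Gamma_vvv = 1.340523; k3 = (0.996289, 0.121412, -0.074307, -0.071594)
  k4: at (u, v) = (-0.650371, 0.512141), (du/dtau, dv/dtau) = (0.992569, 0.117841); Gamma_uuu = 0.101918, Gamma_uuv = -0.463020, Gamma_uvv = 5.614272, Gamma_vuu = 0.312034, Gamma_vuv = -1.104250, Gamma_vvv = 1.251494; k4 = (0.992569, 0.117841, -0.070057, -0.066476)
  Y <- Y + (h/6)(k1 + 2k2 + 2k3 + k4): u = -0.6504, v = 0.5121, du/dtau = 0.9926, dv/dtau = 0.1179
step 2:
  k1: at (u, v) = (-0.650378, 0.512136), (du/dtau, dv/dtau) = (0.992576, 0.117860); Gamma_uuu = 0.101921, Gamma_uuv = -0.463039, Gamma_uvv = 5.614403, Gamma_vuu = 0.312037, Gamma_vuv = -1.104248, Gamma_vvv = 1.251509; k1 = (0.992576, 0.117860, -0.070065, -0.066445)
  k2: at (u, v) = (-0.600749, 0.518029), (du/dtau, dv/dtau) = (0.989072, 0.114538); Gamma_uuu = 0.082997, Gamma_uuv = -0.364565, Gamma_uvv = 5.116595, Gamma_vuu = 0.306594, Gamma_vuv = -1.130295, Gamma_vvv = 1.168553; k2 = (0.989072, 0.114538, -0.065717, -0.059167)
  k3: at (u, v) = (-0.600925, 0.517863), (du/dtau, dv/dtau) = (0.989290, 0.114901); Gamma_uuu = 0.083062, Gamma_uuv = -0.364997, Gamma_uvv = 5.120084, Gamma_vuu = 0.306669, Gamma_vuv = -1.130240, Gamma_vvv = 1.168890; k3 = (0.989290, 0.114901, -0.065910, -0.058617)
  k4: at (u, v) = (-0.551449, 0.523626), (du/dtau, dv/dtau) = (0.985985, 0.111998); Gamma_uuu = 0.065080, Gamma_uuv = -0.271021, Gamma_uvv = 4.633223, Gamma_vuu = 0.299150, Gamma_vuv = -1.160415, Gamma_vvv = 1.092248; k4 = (0.985985, 0.111998, -0.061529, -0.048239)
  Y <- Y + (h/6)(k1 + 2k2 + 2k3 + k4): u = -0.5515, v = 0.5236, du/dtau = 0.9860, dv/dtau = 0.1120
step 3:
  k1: at (u, v) = (-0.551457, 0.523615), (du/dtau, dv/dtau) = (0.985995, 0.112022); Gamma_uuu = 0.065082, Gamma_uuv = -0.271039, Gamma_uvv = 4.633413, Gamma_vuu = 0.299156, Gamma_vuv = -1.160414, Gamma_vvv = 1.092260; k1 = (0.985995, 0.112022, -0.061543, -0.048198)
  k2: at (u, v) = (-0.502157, 0.529216), (du/dtau, dv/dtau) = (0.982918, 0.109612); Gamma_uuu = 0.047963, Gamma_uuv = -0.181812, Gamma_uvv = 4.158047, Gamma_vuu = 0.288799, Gamma_vuv = -1.194775, Gamma_vvv = 1.022506; k2 = (0.982918, 0.109612, -0.057120, -0.033851)
  k3: at (u, v) = (-0.502311, 0.529095), (du/dtau, dv/dtau) = (0.983139, 0.110330); Gamma_uuu = 0.048012, Gamma_uuv = -0.182098, Gamma_uvv = 4.160601, Gamma_vuu = 0.288883, Gamma_vuv = -1.194698, Gamma_vvv = 1.022703; k3 = (0.983139, 0.110330, -0.057548, -0.032496)
  k4: at (u, v) = (-0.453143, 0.534648), (du/dtau, dv/dtau) = (0.980240, 0.108773); Gamma_uuu = 0.031599, Gamma_uuv = -0.097677, Gamma_uvv = 3.695028, Gamma_vuu = 0.274625, Gamma_vuv = -1.233151, Gamma_vvv = 0.960330; k4 = (0.980240, 0.108773, -0.053251, -0.012276)
  Y <- Y + (h/6)(k1 + 2k2 + 2k3 + k4): u = -0.4532, v = 0.5346, du/dtau = 0.9803, dv/dtau = 0.1088

Answer: u = -0.4532, v = 0.5346, du/dtau = 0.9803, dv/dtau = 0.1088


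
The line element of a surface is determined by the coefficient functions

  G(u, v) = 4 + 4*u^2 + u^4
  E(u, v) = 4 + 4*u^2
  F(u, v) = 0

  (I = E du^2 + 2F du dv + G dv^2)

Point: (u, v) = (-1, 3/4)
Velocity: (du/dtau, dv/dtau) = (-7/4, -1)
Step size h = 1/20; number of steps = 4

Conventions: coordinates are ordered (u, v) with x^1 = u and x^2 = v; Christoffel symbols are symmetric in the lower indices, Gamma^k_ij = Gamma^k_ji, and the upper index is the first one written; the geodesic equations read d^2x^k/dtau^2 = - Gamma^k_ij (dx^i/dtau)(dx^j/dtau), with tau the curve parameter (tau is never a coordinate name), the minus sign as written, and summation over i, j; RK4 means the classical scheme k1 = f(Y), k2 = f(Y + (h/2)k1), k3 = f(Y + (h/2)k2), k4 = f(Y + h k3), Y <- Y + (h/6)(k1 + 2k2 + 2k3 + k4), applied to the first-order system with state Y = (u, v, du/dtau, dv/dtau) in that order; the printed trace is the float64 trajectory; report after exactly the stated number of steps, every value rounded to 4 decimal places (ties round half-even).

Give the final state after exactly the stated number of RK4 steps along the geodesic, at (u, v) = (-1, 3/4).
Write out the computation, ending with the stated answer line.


f(Y) = (du/dtau, dv/dtau, -Gamma^u_ij Y'^i Y'^j, -Gamma^v_ij Y'^i Y'^j) with the Gammas evaluated at the stage position; h = 0.050000; intermediate values shown to 6 dp
step 0: u = -1.0000, v = 0.7500, du/dtau = -1.7500, dv/dtau = -1.0000
step 1:
  k1: at (u, v) = (-1.000000, 0.750000), (du/dtau, dv/dtau) = (-1.750000, -1.000000); Gamma_uuu = -0.500000, Gamma_uuv = 0.000000, Gamma_uvv = 0.750000, Gamma_vuu = 0.000000, Gamma_vuv = -0.666667, Gamma_vvv = 0.000000; k1 = (-1.750000, -1.000000, 0.781250, 2.333333)
  k2: at (u, v) = (-1.043750, 0.725000), (du/dtau, dv/dtau) = (-1.730469, -0.941667); Gamma_uuu = -0.499542, Gamma_uuv = 0.000000, Gamma_uvv = 0.771646, Gamma_vuu = 0.000000, Gamma_vuv = -0.675694, Gamma_vvv = 0.000000; k2 = (-1.730469, -0.941667, 0.811643, 2.202122)
  k3: at (u, v) = (-1.043262, 0.726458), (du/dtau, dv/dtau) = (-1.729709, -0.944947); Gamma_uuu = -0.499552, Gamma_uuv = 0.000000, Gamma_uvv = 0.771407, Gamma_vuu = 0.000000, Gamma_vuv = -0.675601, Gamma_vvv = 0.000000; k3 = (-1.729709, -0.944947, 0.805798, 2.208518)
  k4: at (u, v) = (-1.086485, 0.702753), (du/dtau, dv/dtau) = (-1.709710, -0.889574); Gamma_uuu = -0.498285, Gamma_uuv = 0.000000, Gamma_uvv = 0.792385, Gamma_vuu = 0.000000, Gamma_vuv = -0.683227, Gamma_vvv = 0.000000; k4 = (-1.709710, -0.889574, 0.829493, 2.078260)
  Y <- Y + (h/6)(k1 + 2k2 + 2k3 + k4): u = -1.0865, v = 0.7028, du/dtau = -1.7096, dv/dtau = -0.8897
step 2:
  k1: at (u, v) = (-1.086501, 0.702810), (du/dtau, dv/dtau) = (-1.709620, -0.889726); Gamma_uuu = -0.498284, Gamma_uuv = 0.000000, Gamma_uvv = 0.792392, Gamma_vuu = 0.000000, Gamma_vuv = -0.683230, Gamma_vvv = 0.000000; k1 = (-1.709620, -0.889726, 0.829117, 2.078513)
  k2: at (u, v) = (-1.129241, 0.680567), (du/dtau, dv/dtau) = (-1.688892, -0.837763); Gamma_uuu = -0.496329, Gamma_uuv = 0.000000, Gamma_uvv = 0.812785, Gamma_vuu = 0.000000, Gamma_vuv = -0.689574, Gamma_vvv = 0.000000; k2 = (-1.688892, -0.837763, 0.845257, 1.951344)
  k3: at (u, v) = (-1.128723, 0.681866), (du/dtau, dv/dtau) = (-1.688488, -0.840942); Gamma_uuu = -0.496357, Gamma_uuv = 0.000000, Gamma_uvv = 0.812540, Gamma_vuu = 0.000000, Gamma_vuv = -0.689504, Gamma_vvv = 0.000000; k3 = (-1.688488, -0.840942, 0.840494, 1.958082)
  k4: at (u, v) = (-1.170925, 0.660763), (du/dtau, dv/dtau) = (-1.667595, -0.791822); Gamma_uuu = -0.493839, Gamma_uuv = 0.000000, Gamma_uvv = 0.832382, Gamma_vuu = 0.000000, Gamma_vuv = -0.694691, Gamma_vvv = 0.000000; k4 = (-1.667595, -0.791822, 0.851416, 1.834594)
  Y <- Y + (h/6)(k1 + 2k2 + 2k3 + k4): u = -1.1709, v = 0.6608, du/dtau = -1.6675, dv/dtau = -0.7920
step 3:
  k1: at (u, v) = (-1.170934, 0.660819), (du/dtau, dv/dtau) = (-1.667520, -0.791960); Gamma_uuu = -0.493839, Gamma_uuv = 0.000000, Gamma_uvv = 0.832386, Gamma_vuu = 0.000000, Gamma_vuv = -0.694692, Gamma_vvv = 0.000000; k1 = (-1.667520, -0.791960, 0.851105, 1.834833)
  k2: at (u, v) = (-1.212622, 0.641020), (du/dtau, dv/dtau) = (-1.646242, -0.746089); Gamma_uuu = -0.490850, Gamma_uuv = 0.000000, Gamma_uvv = 0.851736, Gamma_vuu = 0.000000, Gamma_vuv = -0.698826, Gamma_vvv = 0.000000; k2 = (-1.646242, -0.746089, 0.856142, 1.716657)
  k3: at (u, v) = (-1.212090, 0.642166), (du/dtau, dv/dtau) = (-1.646116, -0.749043); Gamma_uuu = -0.490891, Gamma_uuv = 0.000000, Gamma_uvv = 0.851490, Gamma_vuu = 0.000000, Gamma_vuv = -0.698780, Gamma_vvv = 0.000000; k3 = (-1.646116, -0.749043, 0.852425, 1.723208)
  k4: at (u, v) = (-1.253239, 0.623366), (du/dtau, dv/dtau) = (-1.624898, -0.705799); Gamma_uuu = -0.487526, Gamma_uuv = 0.000000, Gamma_uvv = 0.870383, Gamma_vuu = 0.000000, Gamma_vuv = -0.701975, Gamma_vvv = 0.000000; k4 = (-1.624898, -0.705799, 0.853629, 1.610123)
  Y <- Y + (h/6)(k1 + 2k2 + 2k3 + k4): u = -1.2532, v = 0.6234, du/dtau = -1.6248, dv/dtau = -0.7059
step 4:
  k1: at (u, v) = (-1.253243, 0.623418), (du/dtau, dv/dtau) = (-1.624837, -0.705921); Gamma_uuu = -0.487526, Gamma_uuv = 0.000000, Gamma_uvv = 0.870385, Gamma_vuu = 0.000000, Gamma_vuv = -0.701975, Gamma_vvv = 0.000000; k1 = (-1.624837, -0.705921, 0.853382, 1.610340)
  k2: at (u, v) = (-1.293864, 0.605770), (du/dtau, dv/dtau) = (-1.603503, -0.665662); Gamma_uuu = -0.483853, Gamma_uuv = 0.000000, Gamma_uvv = 0.888859, Gamma_vuu = 0.000000, Gamma_vuv = -0.704319, Gamma_vvv = 0.000000; k2 = (-1.603503, -0.665662, 0.850235, 1.503568)
  k3: at (u, v) = (-1.293331, 0.606777), (du/dtau, dv/dtau) = (-1.603581, -0.668331); Gamma_uuu = -0.483903, Gamma_uuv = 0.000000, Gamma_uvv = 0.888617, Gamma_vuu = 0.000000, Gamma_vuv = -0.704293, Gamma_vvv = 0.000000; k3 = (-1.603581, -0.668331, 0.847429, 1.509616)
  k4: at (u, v) = (-1.333422, 0.590002), (du/dtau, dv/dtau) = (-1.582466, -0.630440); Gamma_uuu = -0.479991, Gamma_uuv = 0.000000, Gamma_uvv = 0.906707, Gamma_vuu = 0.000000, Gamma_vuv = -0.705885, Gamma_vvv = 0.000000; k4 = (-1.582466, -0.630440, 0.841618, 1.408452)
  Y <- Y + (h/6)(k1 + 2k2 + 2k3 + k4): u = -1.3334, v = 0.5900, du/dtau = -1.5824, dv/dtau = -0.6305

Answer: u = -1.3334, v = 0.5900, du/dtau = -1.5824, dv/dtau = -0.6305


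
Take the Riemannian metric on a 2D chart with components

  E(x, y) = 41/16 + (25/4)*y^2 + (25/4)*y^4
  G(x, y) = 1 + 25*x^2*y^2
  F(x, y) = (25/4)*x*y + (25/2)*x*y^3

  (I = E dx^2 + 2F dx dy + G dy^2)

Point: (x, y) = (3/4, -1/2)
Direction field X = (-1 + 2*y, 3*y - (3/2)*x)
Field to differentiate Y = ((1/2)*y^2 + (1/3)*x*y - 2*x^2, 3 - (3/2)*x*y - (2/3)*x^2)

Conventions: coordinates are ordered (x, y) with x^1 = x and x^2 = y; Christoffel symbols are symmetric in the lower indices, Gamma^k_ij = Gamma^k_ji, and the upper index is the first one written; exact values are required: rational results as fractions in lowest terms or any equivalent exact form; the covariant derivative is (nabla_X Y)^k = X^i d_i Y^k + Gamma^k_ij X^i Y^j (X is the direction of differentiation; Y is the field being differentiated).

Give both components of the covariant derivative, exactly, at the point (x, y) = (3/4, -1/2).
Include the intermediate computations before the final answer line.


E = 289/64, F = -225/64, G = 289/64 at the point
E_x = 0, E_y = -75/8, F_x = -75/16, F_y = 375/32, G_x = 75/8, G_y = -225/16
EG - F^2 = 257/32;  g^inv = (32/257) * [[289/64, 225/64], [225/64, 289/64]]
first-kind symbols [ij,l] = (1/2)(d_i g_jl + d_j g_il - d_l g_ij): [xx,x] = E_x/2 = 0, [xx,y] = F_x - E_y/2 = 0, [xy,x] = E_y/2 = -75/16, [xy,y] = G_x/2 = 75/16, [yy,x] = F_y - G_x/2 = 225/32, [yy,y] = G_y/2 = -225/32
Gamma^x_ij = (G*[ij,x] - F*[ij,y])/(EG - F^2), Gamma^y_ij = (E*[ij,y] - F*[ij,x])/(EG - F^2)
Gamma_xxx = 0, Gamma_xxy = -150/257, Gamma_xyy = 225/257, Gamma_yxx = 0, Gamma_yxy = 150/257, Gamma_yyy = -225/257
X = (-2, -21/8), Y = (-9/8, 51/16) at the point

Answer: (nabla_X Y)^x = 163963/98688, (nabla_X Y)^y = 288869/32896


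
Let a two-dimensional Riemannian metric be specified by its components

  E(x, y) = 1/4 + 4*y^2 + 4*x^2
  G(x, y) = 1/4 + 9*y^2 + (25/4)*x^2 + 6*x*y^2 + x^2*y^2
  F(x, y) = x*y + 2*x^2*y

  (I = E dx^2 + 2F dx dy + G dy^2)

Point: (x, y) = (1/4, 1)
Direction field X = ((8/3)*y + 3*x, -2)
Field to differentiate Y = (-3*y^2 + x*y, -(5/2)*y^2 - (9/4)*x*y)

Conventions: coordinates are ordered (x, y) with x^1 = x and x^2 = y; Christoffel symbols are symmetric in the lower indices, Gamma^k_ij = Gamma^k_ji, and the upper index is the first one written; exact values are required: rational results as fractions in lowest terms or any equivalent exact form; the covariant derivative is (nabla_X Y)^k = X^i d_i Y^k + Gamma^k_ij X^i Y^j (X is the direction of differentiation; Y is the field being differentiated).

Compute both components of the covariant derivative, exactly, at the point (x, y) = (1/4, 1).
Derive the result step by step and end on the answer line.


E = 9/2, F = 3/8, G = 717/64 at the point
E_x = 2, E_y = 8, F_x = 2, F_y = 3/8, G_x = 77/8, G_y = 169/8
EG - F^2 = 6435/128;  g^inv = (128/6435) * [[717/64, -3/8], [-3/8, 9/2]]
first-kind symbols [ij,l] = (1/2)(d_i g_jl + d_j g_il - d_l g_ij): [xx,x] = E_x/2 = 1, [xx,y] = F_x - E_y/2 = -2, [xy,x] = E_y/2 = 4, [xy,y] = G_x/2 = 77/16, [yy,x] = F_y - G_x/2 = -71/16, [yy,y] = G_y/2 = 169/16
Gamma^x_ij = (G*[ij,x] - F*[ij,y])/(EG - F^2), Gamma^y_ij = (E*[ij,y] - F*[ij,x])/(EG - F^2)
Gamma_xxx = 34/143, Gamma_xxy = 367/429, Gamma_xyy = -6107/5720, Gamma_yxx = -80/429, Gamma_yxy = 172/429, Gamma_yyy = 2099/2145
X = (41/12, -2), Y = (-11/4, -49/16) at the point

Answer: (nabla_X Y)^x = 390649/205920, (nabla_X Y)^y = 39439/4290


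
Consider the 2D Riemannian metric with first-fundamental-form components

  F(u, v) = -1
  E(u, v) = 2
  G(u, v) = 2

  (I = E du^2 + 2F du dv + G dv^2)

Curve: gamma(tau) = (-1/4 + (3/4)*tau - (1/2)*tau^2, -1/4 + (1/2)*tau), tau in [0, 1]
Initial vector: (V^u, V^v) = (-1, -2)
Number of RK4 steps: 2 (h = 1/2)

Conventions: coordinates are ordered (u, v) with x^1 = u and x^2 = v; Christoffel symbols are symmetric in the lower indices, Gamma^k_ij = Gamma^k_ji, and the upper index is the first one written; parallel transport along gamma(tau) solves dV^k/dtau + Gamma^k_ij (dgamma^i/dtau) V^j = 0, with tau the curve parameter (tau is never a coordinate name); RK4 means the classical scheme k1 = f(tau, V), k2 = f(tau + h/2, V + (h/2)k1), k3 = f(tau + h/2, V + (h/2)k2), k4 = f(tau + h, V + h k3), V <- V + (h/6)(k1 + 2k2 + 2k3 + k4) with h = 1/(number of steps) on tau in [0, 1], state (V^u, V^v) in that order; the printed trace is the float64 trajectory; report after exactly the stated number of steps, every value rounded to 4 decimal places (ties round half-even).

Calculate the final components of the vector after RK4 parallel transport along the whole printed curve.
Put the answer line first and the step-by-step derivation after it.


Answer: V^u = -1.0000, V^v = -2.0000

gamma'(tau) = (3/4 - tau, 1/2); f(tau, V)^k = -Gamma^k_ij(gamma(tau)) gamma'^i(tau) V^j; h = 1/2; intermediate values shown to 6 dp
curve data and Christoffel symbols at the stage parameters:
  tau = 0.000000: gamma = (-0.250000, -0.250000), gamma' = (0.750000, 0.500000); Gamma_uuu = 0.000000, Gamma_uuv = 0.000000, Gamma_uvv = 0.000000, Gamma_vuu = 0.000000, Gamma_vuv = 0.000000, Gamma_vvv = 0.000000
  tau = 0.250000: gamma = (-0.093750, -0.125000), gamma' = (0.500000, 0.500000); Gamma_uuu = 0.000000, Gamma_uuv = 0.000000, Gamma_uvv = 0.000000, Gamma_vuu = 0.000000, Gamma_vuv = 0.000000, Gamma_vvv = 0.000000
  tau = 0.500000: gamma = (0.000000, 0.000000), gamma' = (0.250000, 0.500000); Gamma_uuu = 0.000000, Gamma_uuv = 0.000000, Gamma_uvv = 0.000000, Gamma_vuu = 0.000000, Gamma_vuv = 0.000000, Gamma_vvv = 0.000000
  tau = 0.750000: gamma = (0.031250, 0.125000), gamma' = (0.000000, 0.500000); Gamma_uuu = 0.000000, Gamma_uuv = 0.000000, Gamma_uvv = 0.000000, Gamma_vuu = 0.000000, Gamma_vuv = 0.000000, Gamma_vvv = 0.000000
  tau = 1.000000: gamma = (0.000000, 0.250000), gamma' = (-0.250000, 0.500000); Gamma_uuu = 0.000000, Gamma_uuv = 0.000000, Gamma_uvv = 0.000000, Gamma_vuu = 0.000000, Gamma_vuv = 0.000000, Gamma_vvv = 0.000000
step 0: V^u = -1.0000, V^v = -2.0000
step 1: k1 = (0.000000, 0.000000), k2 = (0.000000, 0.000000), k3 = (0.000000, 0.000000), k4 = (0.000000, 0.000000); V <- V + (h/6)(k1 + 2k2 + 2k3 + k4): V^u = -1.0000, V^v = -2.0000
step 2: k1 = (0.000000, 0.000000), k2 = (0.000000, 0.000000), k3 = (0.000000, 0.000000), k4 = (0.000000, 0.000000); V <- V + (h/6)(k1 + 2k2 + 2k3 + k4): V^u = -1.0000, V^v = -2.0000


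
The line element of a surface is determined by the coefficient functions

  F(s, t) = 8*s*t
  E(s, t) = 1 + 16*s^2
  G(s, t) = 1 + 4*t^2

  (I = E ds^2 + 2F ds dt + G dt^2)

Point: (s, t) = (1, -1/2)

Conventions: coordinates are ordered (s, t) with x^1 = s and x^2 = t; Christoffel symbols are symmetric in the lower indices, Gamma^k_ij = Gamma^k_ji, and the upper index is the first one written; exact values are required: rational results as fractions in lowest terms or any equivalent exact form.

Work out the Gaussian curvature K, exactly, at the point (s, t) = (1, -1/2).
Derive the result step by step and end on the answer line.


E = 17, F = -4, G = 2, EG - F^2 = 18 at the point
E_s = 32, E_t = 0, F_s = -4, F_t = 8, G_s = 0, G_t = -4
E_tt = 0, F_st = 8, G_ss = 0
Evaluate Brioschi's two determinant matrices M1, M2 and divide by (EG - F^2)^2.
M1 = [[-E_tt/2 + F_st - G_ss/2, E_s/2, F_s - E_t/2], [F_t - G_s/2, E, F], [G_t/2, F, G]] = [[8, 16, -4], [8, 17, -4], [-2, -4, 2]]; det M1 = 8
M2 = [[0, E_t/2, G_s/2], [E_t/2, E, F], [G_s/2, F, G]] = [[0, 0, 0], [0, 17, -4], [0, -4, 2]]; det M2 = 0
det M1 - det M2 = 8; K = 8 / (18)^2 = 2/81

Answer: K = 2/81


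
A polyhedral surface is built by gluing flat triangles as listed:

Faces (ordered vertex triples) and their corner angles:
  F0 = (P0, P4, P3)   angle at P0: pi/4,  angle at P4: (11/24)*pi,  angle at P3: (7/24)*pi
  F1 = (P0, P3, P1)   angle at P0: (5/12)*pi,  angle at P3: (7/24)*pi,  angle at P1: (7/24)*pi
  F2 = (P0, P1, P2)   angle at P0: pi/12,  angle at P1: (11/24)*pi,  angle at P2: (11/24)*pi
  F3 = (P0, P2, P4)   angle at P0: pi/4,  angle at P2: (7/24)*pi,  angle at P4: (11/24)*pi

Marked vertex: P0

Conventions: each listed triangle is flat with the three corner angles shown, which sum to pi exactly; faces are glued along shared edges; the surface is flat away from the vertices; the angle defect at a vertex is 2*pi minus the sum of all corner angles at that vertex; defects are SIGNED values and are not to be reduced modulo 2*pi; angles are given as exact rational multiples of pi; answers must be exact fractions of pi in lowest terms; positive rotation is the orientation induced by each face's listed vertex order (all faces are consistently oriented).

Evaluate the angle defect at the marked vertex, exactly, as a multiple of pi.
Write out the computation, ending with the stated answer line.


Sum of corner angles at P0: pi
defect = 2*pi - pi

Answer: defect(P0) = pi


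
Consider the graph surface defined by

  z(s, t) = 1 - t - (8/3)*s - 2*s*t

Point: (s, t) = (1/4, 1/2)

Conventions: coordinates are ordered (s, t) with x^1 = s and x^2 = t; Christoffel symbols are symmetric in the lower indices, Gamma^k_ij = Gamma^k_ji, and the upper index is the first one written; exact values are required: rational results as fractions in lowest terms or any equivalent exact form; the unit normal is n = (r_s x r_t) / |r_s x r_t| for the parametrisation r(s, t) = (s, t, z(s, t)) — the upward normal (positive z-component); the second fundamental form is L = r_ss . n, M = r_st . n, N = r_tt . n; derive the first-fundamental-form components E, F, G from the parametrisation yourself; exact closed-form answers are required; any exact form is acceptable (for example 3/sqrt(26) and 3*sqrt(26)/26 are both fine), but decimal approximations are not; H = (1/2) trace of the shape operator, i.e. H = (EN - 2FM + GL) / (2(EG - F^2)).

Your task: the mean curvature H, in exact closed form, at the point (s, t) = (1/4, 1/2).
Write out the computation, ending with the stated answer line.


z_s = -11/3, z_t = -3/2, z_ss = 0, z_st = -2, z_tt = 0
E = 130/9, F = 11/2, G = 13/4; answer radicand W^2 = 601/36
unnormalised second-form numerators: l = 0, m = -2, n = 0; L = l/sqrt(601/36), and similarly M = m/sqrt(W^2), N = n/sqrt(W^2)
H = (E*n - 2*F*m + G*l) / (2*(EG - F^2)*sqrt(W^2)); E*n - 2*F*m + G*l = 22, EG - F^2 = 601/36, so H = (396/601)/sqrt(601/36)

Answer: H = 2376*sqrt(601)/361201


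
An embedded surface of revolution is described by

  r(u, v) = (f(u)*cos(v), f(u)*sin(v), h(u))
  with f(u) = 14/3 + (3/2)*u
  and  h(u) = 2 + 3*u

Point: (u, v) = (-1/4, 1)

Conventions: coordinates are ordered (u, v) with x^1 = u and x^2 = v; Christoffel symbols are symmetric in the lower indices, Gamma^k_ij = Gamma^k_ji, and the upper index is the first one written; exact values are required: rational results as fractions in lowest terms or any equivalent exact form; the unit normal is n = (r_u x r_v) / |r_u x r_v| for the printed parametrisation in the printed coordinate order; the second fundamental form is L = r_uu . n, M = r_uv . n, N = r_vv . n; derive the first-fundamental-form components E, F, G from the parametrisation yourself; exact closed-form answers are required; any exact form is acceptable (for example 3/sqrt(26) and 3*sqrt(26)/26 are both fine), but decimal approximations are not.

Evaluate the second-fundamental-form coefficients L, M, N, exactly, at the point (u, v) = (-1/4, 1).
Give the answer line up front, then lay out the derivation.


Answer: L = 0, M = 0, N = 103*sqrt(5)/60

f = 103/24, f' = 3/2, f'' = 0, h' = 3, h'' = 0
E = 45/4, F = 0, G = 10609/576; answer radicand W^2 = 45/4
unnormalised second-form numerators: l = 0, m = 0, n = 103/8; L = l/sqrt(45/4), and similarly M = m/sqrt(W^2), N = n/sqrt(W^2)


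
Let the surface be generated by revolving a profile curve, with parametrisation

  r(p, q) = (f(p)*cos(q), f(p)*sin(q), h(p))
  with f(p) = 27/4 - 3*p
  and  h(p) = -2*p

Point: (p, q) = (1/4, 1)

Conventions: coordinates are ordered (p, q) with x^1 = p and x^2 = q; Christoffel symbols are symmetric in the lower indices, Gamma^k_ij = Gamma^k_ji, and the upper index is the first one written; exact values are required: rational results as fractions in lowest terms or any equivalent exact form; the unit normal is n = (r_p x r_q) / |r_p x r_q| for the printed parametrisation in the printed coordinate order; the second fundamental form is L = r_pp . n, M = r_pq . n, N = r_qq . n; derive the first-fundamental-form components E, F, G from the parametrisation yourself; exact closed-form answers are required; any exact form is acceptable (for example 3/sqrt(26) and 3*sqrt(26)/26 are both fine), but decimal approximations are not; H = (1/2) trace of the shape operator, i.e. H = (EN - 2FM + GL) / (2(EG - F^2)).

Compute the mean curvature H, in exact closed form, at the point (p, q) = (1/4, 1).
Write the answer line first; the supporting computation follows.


Answer: H = -sqrt(13)/78

f = 6, f' = -3, f'' = 0, h' = -2, h'' = 0
E = 13, F = 0, G = 36; answer radicand W^2 = 13
unnormalised second-form numerators: l = 0, m = 0, n = -12; L = l/sqrt(13), and similarly M = m/sqrt(W^2), N = n/sqrt(W^2)
H = (E*n - 2*F*m + G*l) / (2*(EG - F^2)*sqrt(W^2)); E*n - 2*F*m + G*l = -156, EG - F^2 = 468, so H = (-1/6)/sqrt(13)


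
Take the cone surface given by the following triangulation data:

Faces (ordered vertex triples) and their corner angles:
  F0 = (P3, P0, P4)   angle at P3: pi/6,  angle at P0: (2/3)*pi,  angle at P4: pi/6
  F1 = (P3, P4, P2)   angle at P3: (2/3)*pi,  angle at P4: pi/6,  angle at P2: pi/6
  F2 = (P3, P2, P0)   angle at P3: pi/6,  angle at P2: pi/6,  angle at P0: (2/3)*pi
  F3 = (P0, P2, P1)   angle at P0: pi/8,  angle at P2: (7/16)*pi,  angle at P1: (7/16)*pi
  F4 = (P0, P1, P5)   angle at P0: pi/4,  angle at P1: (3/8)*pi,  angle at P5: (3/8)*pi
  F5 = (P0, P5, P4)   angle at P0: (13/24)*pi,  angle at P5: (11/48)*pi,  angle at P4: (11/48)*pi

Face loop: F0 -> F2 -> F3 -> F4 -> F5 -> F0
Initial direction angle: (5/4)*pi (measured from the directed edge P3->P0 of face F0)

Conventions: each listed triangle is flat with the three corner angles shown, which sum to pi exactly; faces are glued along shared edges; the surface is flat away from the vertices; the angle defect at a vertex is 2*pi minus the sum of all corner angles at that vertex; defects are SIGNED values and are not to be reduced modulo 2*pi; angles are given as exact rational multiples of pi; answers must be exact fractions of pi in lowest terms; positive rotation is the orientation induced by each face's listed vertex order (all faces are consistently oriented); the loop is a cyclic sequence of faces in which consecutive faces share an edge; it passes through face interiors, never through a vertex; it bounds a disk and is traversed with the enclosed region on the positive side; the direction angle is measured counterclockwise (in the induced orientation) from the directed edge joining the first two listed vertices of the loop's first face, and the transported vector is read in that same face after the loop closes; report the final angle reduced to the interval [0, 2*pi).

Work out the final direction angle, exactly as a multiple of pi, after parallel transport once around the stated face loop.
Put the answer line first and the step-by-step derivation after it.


Answer: final direction angle = pi

enclosed vertex P0: corner angles sum to (9/4)*pi, defect = 2*pi - (9/4)*pi = -pi/4
adding the enclosed defects to the starting angle (mod 2*pi, induced orientation) gives the holonomy
final angle = (5/4)*pi - pi/4 = pi (mod 2*pi)


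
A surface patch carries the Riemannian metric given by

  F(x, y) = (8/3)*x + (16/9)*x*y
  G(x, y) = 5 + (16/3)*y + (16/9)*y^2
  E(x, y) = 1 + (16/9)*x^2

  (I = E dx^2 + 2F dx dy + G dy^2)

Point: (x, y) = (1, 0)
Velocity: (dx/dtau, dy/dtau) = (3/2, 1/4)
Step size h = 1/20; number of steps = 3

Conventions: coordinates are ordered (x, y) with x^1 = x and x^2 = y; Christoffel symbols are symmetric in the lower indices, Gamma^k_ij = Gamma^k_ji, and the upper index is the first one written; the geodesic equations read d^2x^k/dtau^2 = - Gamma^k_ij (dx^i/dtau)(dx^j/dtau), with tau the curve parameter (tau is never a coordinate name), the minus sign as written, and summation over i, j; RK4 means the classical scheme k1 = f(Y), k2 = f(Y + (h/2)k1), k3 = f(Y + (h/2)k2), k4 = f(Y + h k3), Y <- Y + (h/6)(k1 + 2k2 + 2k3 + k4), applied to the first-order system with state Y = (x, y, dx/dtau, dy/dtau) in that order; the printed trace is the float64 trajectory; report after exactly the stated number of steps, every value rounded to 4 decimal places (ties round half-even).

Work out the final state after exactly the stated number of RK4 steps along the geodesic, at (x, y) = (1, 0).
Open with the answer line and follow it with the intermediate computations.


Answer: x = 1.2183, y = 0.0281, dx/dtau = 1.4125, dy/dtau = 0.1300

f(Y) = (dx/dtau, dy/dtau, -Gamma^x_ij Y'^i Y'^j, -Gamma^y_ij Y'^i Y'^j) with the Gammas evaluated at the stage position; h = 0.050000; intermediate values shown to 6 dp
step 0: x = 1.0000, y = 0.0000, dx/dtau = 1.5000, dy/dtau = 0.2500
step 1:
  k1: at (x, y) = (1.000000, 0.000000), (dx/dtau, dy/dtau) = (1.500000, 0.250000); Gamma_xxx = 0.262295, Gamma_xxy = 0.000000, Gamma_xyy = 0.262295, Gamma_yxx = 0.393443, Gamma_yxy = 0.000000, Gamma_yyy = 0.393443; k1 = (1.500000, 0.250000, -0.606557, -0.909836)
  k2: at (x, y) = (1.037500, 0.006250), (dx/dtau, dy/dtau) = (1.484836, 0.227254); Gamma_xxx = 0.265502, Gamma_xxy = 0.000000, Gamma_xyy = 0.265502, Gamma_yxx = 0.385457, Gamma_yxy = 0.000000, Gamma_yyy = 0.385457; k2 = (1.484836, 0.227254, -0.599074, -0.869739)
  k3: at (x, y) = (1.037121, 0.005681), (dx/dtau, dy/dtau) = (1.485023, 0.228257); Gamma_xxx = 0.265575, Gamma_xxy = 0.000000, Gamma_xyy = 0.265575, Gamma_yxx = 0.385558, Gamma_yxy = 0.000000, Gamma_yyy = 0.385558; k3 = (1.485023, 0.228257, -0.599507, -0.870358)
  k4: at (x, y) = (1.074251, 0.011413), (dx/dtau, dy/dtau) = (1.470025, 0.206482); Gamma_xxx = 0.268503, Gamma_xxy = 0.000000, Gamma_xyy = 0.268503, Gamma_yxx = 0.377770, Gamma_yxy = 0.000000, Gamma_yyy = 0.377770; k4 = (1.470025, 0.206482, -0.591676, -0.832456)
  Y <- Y + (h/6)(k1 + 2k2 + 2k3 + k4): x = 1.0742, y = 0.0114, dx/dtau = 1.4700, dy/dtau = 0.2065
step 2:
  k1: at (x, y) = (1.074248, 0.011396), (dx/dtau, dy/dtau) = (1.470038, 0.206479); Gamma_xxx = 0.268507, Gamma_xxy = 0.000000, Gamma_xyy = 0.268507, Gamma_yxx = 0.377771, Gamma_yxy = 0.000000, Gamma_yyy = 0.377771; k1 = (1.470038, 0.206479, -0.591693, -0.832474)
  k2: at (x, y) = (1.110999, 0.016558), (dx/dtau, dy/dtau) = (1.455246, 0.185667); Gamma_xxx = 0.271189, Gamma_xxy = 0.000000, Gamma_xyy = 0.271189, Gamma_yxx = 0.370184, Gamma_yxy = 0.000000, Gamma_yyy = 0.370184; k2 = (1.455246, 0.185667, -0.583657, -0.796715)
  k3: at (x, y) = (1.110629, 0.016038), (dx/dtau, dy/dtau) = (1.455447, 0.186561); Gamma_xxx = 0.271258, Gamma_xxy = 0.000000, Gamma_xyy = 0.271258, Gamma_yxx = 0.370274, Gamma_yxy = 0.000000, Gamma_yyy = 0.370274; k3 = (1.455447, 0.186561, -0.584054, -0.797248)
  k4: at (x, y) = (1.147020, 0.020724), (dx/dtau, dy/dtau) = (1.440836, 0.166617); Gamma_xxx = 0.273702, Gamma_xxy = 0.000000, Gamma_xyy = 0.273702, Gamma_yxx = 0.362876, Gamma_yxy = 0.000000, Gamma_yyy = 0.362876; k4 = (1.440836, 0.166617, -0.575807, -0.763407)
  Y <- Y + (h/6)(k1 + 2k2 + 2k3 + k4): x = 1.1470, y = 0.0207, dx/dtau = 1.4408, dy/dtau = 0.1666
step 3:
  k1: at (x, y) = (1.147017, 0.020709), (dx/dtau, dy/dtau) = (1.440847, 0.166614); Gamma_xxx = 0.273705, Gamma_xxy = 0.000000, Gamma_xyy = 0.273705, Gamma_yxx = 0.362877, Gamma_yxy = 0.000000, Gamma_yyy = 0.362877; k1 = (1.440847, 0.166614, -0.575821, -0.763421)
  k2: at (x, y) = (1.183038, 0.024874), (dx/dtau, dy/dtau) = (1.426452, 0.147529); Gamma_xxx = 0.275939, Gamma_xxy = 0.000000, Gamma_xyy = 0.275939, Gamma_yxx = 0.355671, Gamma_yxy = 0.000000, Gamma_yyy = 0.355671; k2 = (1.426452, 0.147529, -0.567476, -0.731447)
  k3: at (x, y) = (1.182678, 0.024397), (dx/dtau, dy/dtau) = (1.426660, 0.148328); Gamma_xxx = 0.276003, Gamma_xxy = 0.000000, Gamma_xyy = 0.276003, Gamma_yxx = 0.355751, Gamma_yxy = 0.000000, Gamma_yyy = 0.355751; k3 = (1.426660, 0.148328, -0.567839, -0.731908)
  k4: at (x, y) = (1.218350, 0.028125), (dx/dtau, dy/dtau) = (1.412455, 0.130019); Gamma_xxx = 0.278032, Gamma_xxy = 0.000000, Gamma_xyy = 0.278032, Gamma_yxx = 0.348724, Gamma_yxy = 0.000000, Gamma_yyy = 0.348724; k4 = (1.412455, 0.130019, -0.559383, -0.701611)
  Y <- Y + (h/6)(k1 + 2k2 + 2k3 + k4): x = 1.2183, y = 0.0281, dx/dtau = 1.4125, dy/dtau = 0.1300


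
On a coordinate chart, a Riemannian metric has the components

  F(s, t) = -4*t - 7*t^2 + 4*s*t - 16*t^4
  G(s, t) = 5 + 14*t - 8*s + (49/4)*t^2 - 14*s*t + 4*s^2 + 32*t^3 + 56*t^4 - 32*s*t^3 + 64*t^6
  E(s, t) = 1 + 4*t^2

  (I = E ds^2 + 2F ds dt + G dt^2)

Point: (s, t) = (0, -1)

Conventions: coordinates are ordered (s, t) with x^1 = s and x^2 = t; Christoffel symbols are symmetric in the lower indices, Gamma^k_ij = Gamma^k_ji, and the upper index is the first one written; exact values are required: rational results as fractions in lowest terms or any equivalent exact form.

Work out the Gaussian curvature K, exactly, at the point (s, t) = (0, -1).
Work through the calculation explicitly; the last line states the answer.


E = 5, F = -19, G = 365/4, EG - F^2 = 381/4 at the point
E_s = 0, E_t = -8, F_s = -4, F_t = 74, G_s = 38, G_t = -1045/2
E_tt = 8, F_st = 4, G_ss = 8
By Brioschi, K is (det M1 - det M2) divided by (EG - F^2) squared.
M1 = [[-E_tt/2 + F_st - G_ss/2, E_s/2, F_s - E_t/2], [F_t - G_s/2, E, F], [G_t/2, F, G]] = [[-4, 0, 0], [55, 5, -19], [-1045/4, -19, 365/4]]; det M1 = -381
M2 = [[0, E_t/2, G_s/2], [E_t/2, E, F], [G_s/2, F, G]] = [[0, -4, 19], [-4, 5, -19], [19, -19, 365/4]]; det M2 = -377
det M1 - det M2 = -4; K = -4 / (381/4)^2 = -64/145161

Answer: K = -64/145161


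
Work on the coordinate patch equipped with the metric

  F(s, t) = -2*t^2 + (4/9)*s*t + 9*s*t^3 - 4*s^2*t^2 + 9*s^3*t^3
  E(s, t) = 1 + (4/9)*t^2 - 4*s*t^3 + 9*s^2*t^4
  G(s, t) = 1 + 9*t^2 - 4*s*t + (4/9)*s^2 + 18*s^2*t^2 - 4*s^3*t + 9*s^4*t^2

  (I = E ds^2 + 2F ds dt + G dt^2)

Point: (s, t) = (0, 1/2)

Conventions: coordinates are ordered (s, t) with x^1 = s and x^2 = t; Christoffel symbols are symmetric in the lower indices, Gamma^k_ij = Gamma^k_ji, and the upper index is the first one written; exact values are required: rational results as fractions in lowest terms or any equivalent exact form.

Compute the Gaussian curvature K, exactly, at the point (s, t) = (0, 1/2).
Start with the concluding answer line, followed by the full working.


Answer: K = 2340/14641

E = 10/9, F = -1/2, G = 13/4, EG - F^2 = 121/36 at the point
E_s = -1/2, E_t = 4/9, F_s = 97/72, F_t = -2, G_s = -2, G_t = 9
E_tt = 8/9, F_st = 259/36, G_ss = 89/9
K follows from Brioschi's formula, (det M1 - det M2)/(EG - F^2)^2.
M1 = [[-E_tt/2 + F_st - G_ss/2, E_s/2, F_s - E_t/2], [F_t - G_s/2, E, F], [G_t/2, F, G]] = [[65/36, -1/4, 9/8], [-1, 10/9, -1/2], [9/2, -1/2, 13/4]]; det M1 = 245/324
M2 = [[0, E_t/2, G_s/2], [E_t/2, E, F], [G_s/2, F, G]] = [[0, 2/9, -1], [2/9, 10/9, -1/2], [-1, -1/2, 13/4]]; det M2 = -85/81
det M1 - det M2 = 65/36; K = 65/36 / (121/36)^2 = 2340/14641


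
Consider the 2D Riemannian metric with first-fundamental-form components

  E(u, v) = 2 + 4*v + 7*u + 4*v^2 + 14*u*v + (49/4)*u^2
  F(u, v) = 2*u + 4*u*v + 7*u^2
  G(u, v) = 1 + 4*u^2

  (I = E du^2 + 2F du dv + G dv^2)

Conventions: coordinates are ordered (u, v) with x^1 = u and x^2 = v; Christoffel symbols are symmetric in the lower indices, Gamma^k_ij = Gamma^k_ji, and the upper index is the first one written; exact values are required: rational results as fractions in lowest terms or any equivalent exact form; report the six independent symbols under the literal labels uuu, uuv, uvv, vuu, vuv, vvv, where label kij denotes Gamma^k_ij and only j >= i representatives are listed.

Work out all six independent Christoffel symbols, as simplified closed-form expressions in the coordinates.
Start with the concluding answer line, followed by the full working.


Answer: Gamma_uuu = (49*u + 28*v + 14)/(65*u^2 + 56*u*v + 28*u + 16*v^2 + 16*v + 8), Gamma_uuv = (28*u + 16*v + 8)/(65*u^2 + 56*u*v + 28*u + 16*v^2 + 16*v + 8), Gamma_uvv = 0, Gamma_vuu = 28*u/(65*u^2 + 56*u*v + 28*u + 16*v^2 + 16*v + 8), Gamma_vuv = 16*u/(65*u^2 + 56*u*v + 28*u + 16*v^2 + 16*v + 8), Gamma_vvv = 0

E = 2 + 4*v + 7*u + 4*v^2 + 14*u*v + (49/4)*u^2; F = 2*u + 4*u*v + 7*u^2; G = 1 + 4*u^2
Gamma^k_ij = (1/2) g^{kl} (d_i g_jl + d_j g_il - d_l g_ij), with g^inv = (1/(EG-F^2)) [[G, -F], [-F, E]]
first partials: E_u = 7 + 14*v + (49/2)*u, E_v = 4 + 8*v + 14*u, F_u = 2 + 4*v + 14*u, F_v = 4*u, G_u = 8*u, G_v = 0
D = EG - F^2 = 2 + 4*v + 7*u + 4*v^2 + 14*u*v + (65/4)*u^2
expanded: Gamma^u_uu = (G E_u - 2F F_u + F E_v)/(2D), Gamma^u_uv = (G E_v - F G_u)/(2D), Gamma^u_vv = (2G F_v - G G_u - F G_v)/(2D), Gamma^v_uu = (2E F_u - E E_v - F E_u)/(2D), Gamma^v_uv = (E G_u - F E_v)/(2D), Gamma^v_vv = (E G_v - 2F F_v + F G_u)/(2D); substitute and cancel common factors


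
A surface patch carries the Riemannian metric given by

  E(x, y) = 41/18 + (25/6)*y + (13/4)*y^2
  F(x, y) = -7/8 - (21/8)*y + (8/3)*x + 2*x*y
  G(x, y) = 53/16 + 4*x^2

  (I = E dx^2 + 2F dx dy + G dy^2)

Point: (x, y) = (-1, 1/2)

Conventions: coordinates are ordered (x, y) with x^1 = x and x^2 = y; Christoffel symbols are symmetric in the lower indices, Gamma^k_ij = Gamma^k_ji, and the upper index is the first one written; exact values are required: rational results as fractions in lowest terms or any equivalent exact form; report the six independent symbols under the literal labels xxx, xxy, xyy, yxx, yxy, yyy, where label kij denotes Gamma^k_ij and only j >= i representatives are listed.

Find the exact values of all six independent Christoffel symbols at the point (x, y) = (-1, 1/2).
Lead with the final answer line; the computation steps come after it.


Answer: Gamma_xxx = -281/4102, Gamma_xxy = 609/586, Gamma_xyy = -5265/4102, Gamma_yxx = -745/12306, Gamma_yxy = 167/586, Gamma_yyy = -4215/4102

E = 745/144, F = -281/48, G = 117/16 at the point
E_x = 0, E_y = 89/12, F_x = 11/3, F_y = -37/8, G_x = -8, G_y = 0
EG - F^2 = 2051/576;  g^inv = (576/2051) * [[117/16, 281/48], [281/48, 745/144]]
first-kind symbols [ij,l] = (1/2)(d_i g_jl + d_j g_il - d_l g_ij): [xx,x] = E_x/2 = 0, [xx,y] = F_x - E_y/2 = -1/24, [xy,x] = E_y/2 = 89/24, [xy,y] = G_x/2 = -4, [yy,x] = F_y - G_x/2 = -5/8, [yy,y] = G_y/2 = 0
Gamma^x_ij = (G*[ij,x] - F*[ij,y])/(EG - F^2), Gamma^y_ij = (E*[ij,y] - F*[ij,x])/(EG - F^2)
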